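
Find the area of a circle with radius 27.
Area = pi * r²
Area = pi * 27²
Area = pi * 729
Area = 2290.22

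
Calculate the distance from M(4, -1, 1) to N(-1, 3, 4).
d = √[(-5)² + (4)² + (3)²] = √50 = 7.071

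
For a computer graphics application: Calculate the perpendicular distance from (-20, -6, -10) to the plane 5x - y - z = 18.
d = |5(-20) + (-1)(-6) + (-1)(-10) - (18)| / √(5² + (-1)² + (-1)²) = 102/√27 = 19.63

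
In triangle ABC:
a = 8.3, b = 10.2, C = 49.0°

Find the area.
Using A = ½ab·sin(C):
A = ½·8.3·10.2·sin(49.0°) = ½·84.66·0.754710 = 31.95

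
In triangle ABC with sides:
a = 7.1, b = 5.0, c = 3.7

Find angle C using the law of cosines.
cos(C) = (a² + b² - c²)/(2ab)
cos(C) = (7.1² + 5.0² - 3.7²)/(2·7.1·5.0) = 61.72/71 = 0.869296
C = arccos(0.869296) = 29.62°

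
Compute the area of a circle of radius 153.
Area = pi * r²
Area = pi * 153²
Area = pi * 23409
Area = 73541.54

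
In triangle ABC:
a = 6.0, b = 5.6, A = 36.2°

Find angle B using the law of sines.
sin(B)/b = sin(A)/a
sin(B) = b·sin(A)/a = 5.6·sin(36.2°)/6.0 = 0.551232
B = arcsin(0.551232) = 33.45°  (b ≤ a, so B ≤ A and the acute solution is unique)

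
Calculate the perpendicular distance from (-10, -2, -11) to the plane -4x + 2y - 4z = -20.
d = |(-4)(-10) + 2(-2) + (-4)(-11) - (-20)| / √((-4)² + 2² + (-4)²) = 100/√36 = 16.67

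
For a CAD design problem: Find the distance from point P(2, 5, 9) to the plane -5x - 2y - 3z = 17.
d = |(-5)(2) + (-2)(5) + (-3)(9) - (17)| / √((-5)² + (-2)² + (-3)²) = 64/√38 = 10.38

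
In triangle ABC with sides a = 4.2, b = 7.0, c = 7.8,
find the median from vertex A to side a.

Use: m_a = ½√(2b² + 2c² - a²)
m_a = ½√(2·7.0² + 2·7.8² - 4.2²)
m_a = ½√(98 + 121.68 - 17.64) = ½√202.04 = 7.107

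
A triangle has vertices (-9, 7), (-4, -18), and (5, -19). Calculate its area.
Using the coordinate formula: Area = (1/2)|x₁(y₂-y₃) + x₂(y₃-y₁) + x₃(y₁-y₂)|
Area = (1/2)|(-9)((-18)-(-19)) + (-4)((-19)-7) + 5(7-(-18))|
Area = (1/2)|(-9)*1 + (-4)*(-26) + 5*25|
Area = (1/2)|(-9) + 104 + 125|
Area = (1/2)*220 = 110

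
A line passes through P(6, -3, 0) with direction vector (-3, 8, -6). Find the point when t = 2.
P(2) = (6 + (-3)(2), -3 + 8(2), 0 + (-6)(2)) = (0, 13, -12)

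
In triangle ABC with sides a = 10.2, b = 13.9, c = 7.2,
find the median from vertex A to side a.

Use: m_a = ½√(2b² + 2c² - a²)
m_a = ½√(2·13.9² + 2·7.2² - 10.2²)
m_a = ½√(386.42 + 103.68 - 104.04) = ½√386.06 = 9.824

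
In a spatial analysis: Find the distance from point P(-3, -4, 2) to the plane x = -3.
d = |1(-3) + 0(-4) + 0(2) - (-3)| / √(1² + 0² + 0²) = 0/√1 = 0.0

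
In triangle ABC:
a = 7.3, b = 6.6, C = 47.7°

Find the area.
Using A = ½ab·sin(C):
A = ½·7.3·6.6·sin(47.7°) = ½·48.18·0.739631 = 17.82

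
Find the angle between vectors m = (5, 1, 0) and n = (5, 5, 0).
m·n = 30, |m|² = 26, |n|² = 50
cos θ = 30/√1300 ≈ 0.8321
θ ≈ 33.69°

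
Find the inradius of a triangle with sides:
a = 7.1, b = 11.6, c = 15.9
s = (a+b+c)/2 = (7.1+11.6+15.9)/2 = 17.3
Area = √(s(s-a)(s-b)(s-c)) = √(17.3·10.2·5.7·1.4) = 37.5253
r = Area/s = 37.5253/17.3 = 2.169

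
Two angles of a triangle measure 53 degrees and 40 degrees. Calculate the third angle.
Sum of angles in a triangle = 180 degrees
Third angle = 180 - 53 - 40
Third angle = 87 degrees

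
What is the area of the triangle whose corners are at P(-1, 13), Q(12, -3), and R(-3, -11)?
Using the coordinate formula: Area = (1/2)|x₁(y₂-y₃) + x₂(y₃-y₁) + x₃(y₁-y₂)|
Area = (1/2)|(-1)((-3)-(-11)) + 12((-11)-13) + (-3)(13-(-3))|
Area = (1/2)|(-1)*8 + 12*(-24) + (-3)*16|
Area = (1/2)|(-8) + (-288) + (-48)|
Area = (1/2)*344 = 172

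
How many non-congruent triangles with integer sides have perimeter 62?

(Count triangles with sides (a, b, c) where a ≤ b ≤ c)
With a ≤ b ≤ c and a + b + c = 62, the triangle inequality a + b > c gives c < 62/2, so c ≤ 30.
Iterate a from 1 to ⌊p/3⌋ = 20; for each a, b ranges from a to ⌊(p−a)/2⌋ with c = p − a − b, keeping only c ≥ b.
Triples: (2, 30, 30), (3, 29, 30), (4, 28, 30), …
Count = 80 triangles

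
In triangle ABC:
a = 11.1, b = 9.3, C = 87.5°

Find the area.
Using A = ½ab·sin(C):
A = ½·11.1·9.3·sin(87.5°) = ½·103.23·0.999048 = 51.57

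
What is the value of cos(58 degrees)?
cos(58 degrees) = 0.5299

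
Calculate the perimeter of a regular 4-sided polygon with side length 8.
Perimeter = number of sides * side length
Perimeter = 4 * 8
Perimeter = 32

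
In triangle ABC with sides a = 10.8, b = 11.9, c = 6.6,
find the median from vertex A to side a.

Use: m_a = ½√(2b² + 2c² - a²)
m_a = ½√(2·11.9² + 2·6.6² - 10.8²)
m_a = ½√(283.22 + 87.12 - 116.64) = ½√253.7 = 7.964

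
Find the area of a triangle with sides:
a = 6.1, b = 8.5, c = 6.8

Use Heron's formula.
s = (a+b+c)/2 = (6.1+8.5+6.8)/2 = 10.7
A = √(s(s-a)(s-b)(s-c)) = √(10.7·4.6·2.2·3.9)
A = √422.308 = 20.55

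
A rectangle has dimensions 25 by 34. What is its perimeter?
Perimeter = 2 * (length + width)
Perimeter = 2 * (25 + 34)
Perimeter = 2 * 59
Perimeter = 118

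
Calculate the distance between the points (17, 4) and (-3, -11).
Using the distance formula: d = sqrt((x₂-x₁)² + (y₂-y₁)²)
dx = (-3) - 17 = -20
dy = (-11) - 4 = -15
d = sqrt((-20)² + (-15)²) = sqrt(400 + 225) = sqrt(625) = 25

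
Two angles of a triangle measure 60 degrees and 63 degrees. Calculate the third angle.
Sum of angles in a triangle = 180 degrees
Third angle = 180 - 60 - 63
Third angle = 57 degrees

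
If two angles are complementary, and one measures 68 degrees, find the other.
Complementary angles sum to 90 degrees.
Other angle = 90 - 68
Other angle = 22 degrees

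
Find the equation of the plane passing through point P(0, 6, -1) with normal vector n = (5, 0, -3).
d = n·P = (5)(0) + (0)(6) + (-3)(-1) = 3
Plane: 5x - 3z = 3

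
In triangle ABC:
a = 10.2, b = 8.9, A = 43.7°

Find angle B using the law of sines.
sin(B)/b = sin(A)/a
sin(B) = b·sin(A)/a = 8.9·sin(43.7°)/10.2 = 0.602829
B = arcsin(0.602829) = 37.07°  (b ≤ a, so B ≤ A and the acute solution is unique)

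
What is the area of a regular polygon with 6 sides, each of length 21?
For a regular 6-gon with side length s = 21:
Apothem a = s / (2*tan(pi/6)) = 21 / (2*tan(pi/6)) ≈ 18.1865
Perimeter P = 6 * 21 = 126
Area = (1/2) * P * a = (1/2) * 126 * 18.1865 = 1145.75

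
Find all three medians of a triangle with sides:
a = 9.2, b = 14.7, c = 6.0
Using m_x = ½√(2y² + 2z² - x²):
m_a = ½√(2·14.7² + 2·6.0² - 9.2²) = ½√419.54 = 10.24
m_b = ½√(2·9.2² + 2·6.0² - 14.7²) = ½√25.19 = 2.509
m_c = ½√(2·9.2² + 2·14.7² - 6.0²) = ½√565.46 = 11.89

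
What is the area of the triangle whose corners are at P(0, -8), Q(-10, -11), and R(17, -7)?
Using the coordinate formula: Area = (1/2)|x₁(y₂-y₃) + x₂(y₃-y₁) + x₃(y₁-y₂)|
Area = (1/2)|0((-11)-(-7)) + (-10)((-7)-(-8)) + 17((-8)-(-11))|
Area = (1/2)|0*(-4) + (-10)*1 + 17*3|
Area = (1/2)|0 + (-10) + 51|
Area = (1/2)*41 = 20.50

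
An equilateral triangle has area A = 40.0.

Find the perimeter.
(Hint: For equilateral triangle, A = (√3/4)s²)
A = (√3/4)s²  →  s² = 4A/√3 = 4·40.0/√3 = 92.376
s = 9.61125
Perimeter = 3s = 28.83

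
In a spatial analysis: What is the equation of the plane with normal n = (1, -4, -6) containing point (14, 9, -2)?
d = n·P = (1)(14) + (-4)(9) + (-6)(-2) = -10
Plane: x - 4y - 6z = -10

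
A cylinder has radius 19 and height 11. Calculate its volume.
Volume = pi * r² * h
Volume = pi * 19² * 11
Volume = pi * 361 * 11
Volume = pi * 3971
Volume = 12475.26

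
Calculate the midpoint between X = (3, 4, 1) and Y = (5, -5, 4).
Midpoint = ((3+5)/2, (4-5)/2, (1+4)/2) = (4, -0.5, 2.5)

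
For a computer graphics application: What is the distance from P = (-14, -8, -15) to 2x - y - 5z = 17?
d = |2(-14) + (-1)(-8) + (-5)(-15) - (17)| / √(2² + (-1)² + (-5)²) = 38/√30 = 6.938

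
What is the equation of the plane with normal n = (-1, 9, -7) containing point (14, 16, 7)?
d = n·P = (-1)(14) + (9)(16) + (-7)(7) = 81
Plane: -x + 9y - 7z = 81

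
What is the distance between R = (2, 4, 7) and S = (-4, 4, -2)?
d = √[(-6)² + (0)² + (-9)²] = √117 = 10.82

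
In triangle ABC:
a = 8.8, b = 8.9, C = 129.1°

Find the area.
Using A = ½ab·sin(C):
A = ½·8.8·8.9·sin(129.1°) = ½·78.32·0.776046 = 30.39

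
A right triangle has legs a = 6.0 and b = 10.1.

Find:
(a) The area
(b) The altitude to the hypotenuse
(a) Area = ½ab = ½·6.0·10.1 = 30.3
(b) Hypotenuse c = √(6.0² + 10.1²) = √138.01 = 11.7478
    Area = ½·c·h_c  →  h_c = 2·Area/c = 2·30.3/11.7478 = 5.158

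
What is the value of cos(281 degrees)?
cos(281 degrees) = 0.1908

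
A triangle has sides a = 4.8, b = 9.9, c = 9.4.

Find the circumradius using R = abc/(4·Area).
s = (a+b+c)/2 = 12.05
Area = √(s(s-a)(s-b)(s-c)) = √(12.05·7.25·2.15·2.65) = 22.3103
R = abc/(4·Area) = (4.8·9.9·9.4)/(4·22.3103) = 446.688/89.2412 = 5.005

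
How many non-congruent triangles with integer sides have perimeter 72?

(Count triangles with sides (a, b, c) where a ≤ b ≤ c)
With a ≤ b ≤ c and a + b + c = 72, the triangle inequality a + b > c gives c < 72/2, so c ≤ 35.
Iterate a from 1 to ⌊p/3⌋ = 24; for each a, b ranges from a to ⌊(p−a)/2⌋ with c = p − a − b, keeping only c ≥ b.
Triples: (2, 35, 35), (3, 34, 35), (4, 33, 35), …
Count = 108 triangles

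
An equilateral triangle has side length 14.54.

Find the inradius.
For an equilateral triangle, r = s/(2√3) where s is the side.
r = 14.54/(2√3) = 14.54/3.464102 = 4.197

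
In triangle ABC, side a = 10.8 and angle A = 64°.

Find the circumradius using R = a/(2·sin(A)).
R = a/(2·sin(A)) = 10.8/(2·sin(64°))
R = 10.8/(2·0.898794) = 10.8/1.797588 = 6.008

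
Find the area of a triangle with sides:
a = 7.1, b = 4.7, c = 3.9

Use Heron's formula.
s = (a+b+c)/2 = (7.1+4.7+3.9)/2 = 7.85
A = √(s(s-a)(s-b)(s-c)) = √(7.85·0.75·3.15·3.95)
A = √73.2552 = 8.559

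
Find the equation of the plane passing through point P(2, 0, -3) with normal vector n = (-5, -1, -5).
d = n·P = (-5)(2) + (-1)(0) + (-5)(-3) = 5
Plane: -5x - y - 5z = 5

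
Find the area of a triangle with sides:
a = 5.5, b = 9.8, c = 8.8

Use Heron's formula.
s = (a+b+c)/2 = (5.5+9.8+8.8)/2 = 12.05
A = √(s(s-a)(s-b)(s-c)) = √(12.05·6.55·2.25·3.25)
A = √577.157 = 24.02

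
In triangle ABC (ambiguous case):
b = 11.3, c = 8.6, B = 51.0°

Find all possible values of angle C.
sin(C)/c = sin(B)/b  →  sin(C) = c·sin(B)/b = 8.6·sin(51.0°)/11.3 = 0.591456
C₁ = arcsin(0.591456) = 36.26°,  C₂ = 180° - C₁ = 143.74°
Check C₂: A = 180° - 51.0° - 143.74° = -14.74° ≤ 0, rejected
C = 36.26° (one solution)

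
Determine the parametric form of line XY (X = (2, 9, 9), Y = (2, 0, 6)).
Direction vector d = Y - X = (0, -9, -3)
x = 2, y = 9 - 9t, z = 9 - 3t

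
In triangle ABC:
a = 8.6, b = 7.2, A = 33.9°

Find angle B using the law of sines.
sin(B)/b = sin(A)/a
sin(B) = b·sin(A)/a = 7.2·sin(33.9°)/8.6 = 0.466949
B = arcsin(0.466949) = 27.84°  (b ≤ a, so B ≤ A and the acute solution is unique)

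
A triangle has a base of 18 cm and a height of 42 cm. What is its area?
Area = (1/2) * base * height
Area = (1/2) * 18 * 42
Area = 378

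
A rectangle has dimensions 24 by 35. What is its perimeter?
Perimeter = 2 * (length + width)
Perimeter = 2 * (24 + 35)
Perimeter = 2 * 59
Perimeter = 118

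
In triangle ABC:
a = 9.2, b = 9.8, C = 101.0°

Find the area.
Using A = ½ab·sin(C):
A = ½·9.2·9.8·sin(101.0°) = ½·90.16·0.981627 = 44.25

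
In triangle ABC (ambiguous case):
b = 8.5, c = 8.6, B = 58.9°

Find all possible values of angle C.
sin(C)/c = sin(B)/b  →  sin(C) = c·sin(B)/b = 8.6·sin(58.9°)/8.5 = 0.866341
C₁ = arcsin(0.866341) = 60.04°,  C₂ = 180° - C₁ = 119.96°
Check C₂: A = 180° - 58.9° - 119.96° = 1.14° > 0 ✓
C = 60.04° or C = 119.96° (two solutions)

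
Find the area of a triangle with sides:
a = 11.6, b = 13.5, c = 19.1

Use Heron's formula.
s = (a+b+c)/2 = (11.6+13.5+19.1)/2 = 22.1
A = √(s(s-a)(s-b)(s-c)) = √(22.1·10.5·8.6·3)
A = √5986.89 = 77.37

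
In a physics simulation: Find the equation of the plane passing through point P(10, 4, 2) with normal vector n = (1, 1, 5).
d = n·P = (1)(10) + (1)(4) + (5)(2) = 24
Plane: x + y + 5z = 24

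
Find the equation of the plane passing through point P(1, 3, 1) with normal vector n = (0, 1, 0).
d = n·P = (0)(1) + (1)(3) + (0)(1) = 3
Plane: y = 3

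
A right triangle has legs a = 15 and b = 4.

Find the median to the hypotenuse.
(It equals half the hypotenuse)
Hypotenuse c = √(15² + 4²) = √241 = 15.5242
Median to hypotenuse = c/2 = 7.762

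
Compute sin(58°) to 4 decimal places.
sin(58 degrees) = 0.848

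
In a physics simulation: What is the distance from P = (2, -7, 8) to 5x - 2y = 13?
d = |5(2) + (-2)(-7) + 0(8) - (13)| / √(5² + (-2)² + 0²) = 11/√29 = 2.043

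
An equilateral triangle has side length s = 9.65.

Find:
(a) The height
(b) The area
(a) Height h = s·√3/2 = 9.65·√3/2 = 8.357
(b) Area = (√3/4)·s² = (√3/4)·9.65² = (√3/4)·93.1225 = 40.32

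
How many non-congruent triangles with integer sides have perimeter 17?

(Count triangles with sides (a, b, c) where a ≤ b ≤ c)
With a ≤ b ≤ c and a + b + c = 17, the triangle inequality a + b > c gives c < 17/2, so c ≤ 8.
Iterate a from 1 to ⌊p/3⌋ = 5; for each a, b ranges from a to ⌊(p−a)/2⌋ with c = p − a − b, keeping only c ≥ b.
Triples: (1, 8, 8), (2, 7, 8), (3, 6, 8), …
Count = 8 triangles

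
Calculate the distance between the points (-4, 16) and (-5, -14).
Using the distance formula: d = sqrt((x₂-x₁)² + (y₂-y₁)²)
dx = (-5) - (-4) = -1
dy = (-14) - 16 = -30
d = sqrt((-1)² + (-30)²) = sqrt(1 + 900) = sqrt(901) = 30.02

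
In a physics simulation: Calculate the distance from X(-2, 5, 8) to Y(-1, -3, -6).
d = √[(1)² + (-8)² + (-14)²] = √261 = 16.16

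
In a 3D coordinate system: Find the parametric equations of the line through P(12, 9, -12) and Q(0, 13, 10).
Direction vector d = Q - P = (-12, 4, 22)
x = 12 - 12t, y = 9 + 4t, z = -12 + 22t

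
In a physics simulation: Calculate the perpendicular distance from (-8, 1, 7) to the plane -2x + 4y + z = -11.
d = |(-2)(-8) + 4(1) + 1(7) - (-11)| / √((-2)² + 4² + 1²) = 38/√21 = 8.292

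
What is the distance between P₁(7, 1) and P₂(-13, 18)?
Using the distance formula: d = sqrt((x₂-x₁)² + (y₂-y₁)²)
dx = (-13) - 7 = -20
dy = 18 - 1 = 17
d = sqrt((-20)² + 17²) = sqrt(400 + 289) = sqrt(689) = 26.25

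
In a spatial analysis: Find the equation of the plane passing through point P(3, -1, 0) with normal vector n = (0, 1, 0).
d = n·P = (0)(3) + (1)(-1) + (0)(0) = -1
Plane: y = -1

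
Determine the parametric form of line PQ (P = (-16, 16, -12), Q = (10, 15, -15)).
Direction vector d = Q - P = (26, -1, -3)
x = -16 + 26t, y = 16 - t, z = -12 - 3t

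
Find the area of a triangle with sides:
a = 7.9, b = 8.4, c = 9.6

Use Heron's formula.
s = (a+b+c)/2 = (7.9+8.4+9.6)/2 = 12.95
A = √(s(s-a)(s-b)(s-c)) = √(12.95·5.05·4.55·3.35)
A = √996.821 = 31.57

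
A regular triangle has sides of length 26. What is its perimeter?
Perimeter = number of sides * side length
Perimeter = 3 * 26
Perimeter = 78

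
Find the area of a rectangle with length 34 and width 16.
Area = length * width
Area = 34 * 16
Area = 544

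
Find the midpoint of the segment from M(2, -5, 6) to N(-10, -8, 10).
Midpoint = ((2-10)/2, (-5-8)/2, (6+10)/2) = (-4, -6.5, 8)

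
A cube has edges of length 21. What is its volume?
Volume = s³
Volume = 21³
Volume = 9261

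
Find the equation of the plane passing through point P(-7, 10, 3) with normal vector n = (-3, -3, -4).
d = n·P = (-3)(-7) + (-3)(10) + (-4)(3) = -21
Plane: -3x - 3y - 4z = -21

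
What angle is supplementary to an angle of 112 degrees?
Supplementary angles sum to 180 degrees.
Other angle = 180 - 112
Other angle = 68 degrees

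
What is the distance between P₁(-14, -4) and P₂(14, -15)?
Using the distance formula: d = sqrt((x₂-x₁)² + (y₂-y₁)²)
dx = 14 - (-14) = 28
dy = (-15) - (-4) = -11
d = sqrt(28² + (-11)²) = sqrt(784 + 121) = sqrt(905) = 30.08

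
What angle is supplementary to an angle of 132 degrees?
Supplementary angles sum to 180 degrees.
Other angle = 180 - 132
Other angle = 48 degrees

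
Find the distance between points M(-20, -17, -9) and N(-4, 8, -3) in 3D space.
d = √[(16)² + (25)² + (6)²] = √917 = 30.28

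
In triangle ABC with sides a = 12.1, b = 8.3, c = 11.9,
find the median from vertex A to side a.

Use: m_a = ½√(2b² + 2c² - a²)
m_a = ½√(2·8.3² + 2·11.9² - 12.1²)
m_a = ½√(137.78 + 283.22 - 146.41) = ½√274.59 = 8.285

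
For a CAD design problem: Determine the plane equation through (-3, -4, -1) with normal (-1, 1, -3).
d = n·P = (-1)(-3) + (1)(-4) + (-3)(-1) = 2
Plane: -x + y - 3z = 2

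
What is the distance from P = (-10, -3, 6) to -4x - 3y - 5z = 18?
d = |(-4)(-10) + (-3)(-3) + (-5)(6) - (18)| / √((-4)² + (-3)² + (-5)²) = 1/√50 = 0.1414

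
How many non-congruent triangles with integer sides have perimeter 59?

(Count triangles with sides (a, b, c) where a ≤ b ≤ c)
With a ≤ b ≤ c and a + b + c = 59, the triangle inequality a + b > c gives c < 59/2, so c ≤ 29.
Iterate a from 1 to ⌊p/3⌋ = 19; for each a, b ranges from a to ⌊(p−a)/2⌋ with c = p − a − b, keeping only c ≥ b.
Triples: (1, 29, 29), (2, 28, 29), (3, 27, 29), …
Count = 80 triangles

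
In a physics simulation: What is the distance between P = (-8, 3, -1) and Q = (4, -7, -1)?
d = √[(12)² + (-10)² + (0)²] = √244 = 15.62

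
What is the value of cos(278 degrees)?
cos(278 degrees) = 0.1392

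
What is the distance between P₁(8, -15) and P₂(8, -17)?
Using the distance formula: d = sqrt((x₂-x₁)² + (y₂-y₁)²)
dx = 8 - 8 = 0
dy = (-17) - (-15) = -2
d = sqrt(0² + (-2)²) = sqrt(0 + 4) = sqrt(4) = 2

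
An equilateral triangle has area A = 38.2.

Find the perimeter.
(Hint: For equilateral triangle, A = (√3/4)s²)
A = (√3/4)s²  →  s² = 4A/√3 = 4·38.2/√3 = 88.2191
s = 9.3925
Perimeter = 3s = 28.18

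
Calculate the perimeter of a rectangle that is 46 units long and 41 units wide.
Perimeter = 2 * (length + width)
Perimeter = 2 * (46 + 41)
Perimeter = 2 * 87
Perimeter = 174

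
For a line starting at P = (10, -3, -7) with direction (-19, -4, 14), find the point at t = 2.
P(2) = (10 + (-19)(2), -3 + (-4)(2), -7 + 14(2)) = (-28, -11, 21)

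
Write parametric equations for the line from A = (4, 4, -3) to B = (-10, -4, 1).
Direction vector d = B - A = (-14, -8, 4)
x = 4 - 14t, y = 4 - 8t, z = -3 + 4t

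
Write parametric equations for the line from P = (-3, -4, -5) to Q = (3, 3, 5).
Direction vector d = Q - P = (6, 7, 10)
x = -3 + 6t, y = -4 + 7t, z = -5 + 10t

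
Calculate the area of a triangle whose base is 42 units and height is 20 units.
Area = (1/2) * base * height
Area = (1/2) * 42 * 20
Area = 420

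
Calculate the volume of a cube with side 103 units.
Volume = s³
Volume = 103³
Volume = 1092727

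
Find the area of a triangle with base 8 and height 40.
Area = (1/2) * base * height
Area = (1/2) * 8 * 40
Area = 160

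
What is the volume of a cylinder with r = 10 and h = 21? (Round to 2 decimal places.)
Volume = pi * r² * h
Volume = pi * 10² * 21
Volume = pi * 100 * 21
Volume = pi * 2100
Volume = 6597.34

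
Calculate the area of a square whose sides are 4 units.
Area = s²
Area = 4²
Area = 16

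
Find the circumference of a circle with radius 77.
Circumference = 2 * pi * r
Circumference = 2 * pi * 77
Circumference = 483.81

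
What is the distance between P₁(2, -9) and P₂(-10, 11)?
Using the distance formula: d = sqrt((x₂-x₁)² + (y₂-y₁)²)
dx = (-10) - 2 = -12
dy = 11 - (-9) = 20
d = sqrt((-12)² + 20²) = sqrt(144 + 400) = sqrt(544) = 23.32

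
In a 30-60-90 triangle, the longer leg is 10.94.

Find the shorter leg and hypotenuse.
In a 30-60-90 triangle, sides are in ratio 1 : √3 : 2.
Long leg = short leg·√3  →  short leg = 10.94/√3 = 6.316
Hypotenuse = 2·(short leg) = 2·10.94/√3 = 12.63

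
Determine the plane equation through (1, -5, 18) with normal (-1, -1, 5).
d = n·P = (-1)(1) + (-1)(-5) + (5)(18) = 94
Plane: -x - y + 5z = 94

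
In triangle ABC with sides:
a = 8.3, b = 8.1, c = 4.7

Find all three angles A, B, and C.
By the law of cosines:
cos(A) = (b² + c² - a²)/(2bc) = 0.247045  →  A = 75.7°
cos(B) = (a² + c² - b²)/(2ac) = 0.325173  →  B = 71.02°
cos(C) = (a² + b² - c²)/(2ab) = 0.836011  →  C = 33.28°
Check: A + B + C = 180.0° ✓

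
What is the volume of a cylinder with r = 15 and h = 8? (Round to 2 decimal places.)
Volume = pi * r² * h
Volume = pi * 15² * 8
Volume = pi * 225 * 8
Volume = pi * 1800
Volume = 5654.87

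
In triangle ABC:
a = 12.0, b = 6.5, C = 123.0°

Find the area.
Using A = ½ab·sin(C):
A = ½·12.0·6.5·sin(123.0°) = ½·78·0.838671 = 32.71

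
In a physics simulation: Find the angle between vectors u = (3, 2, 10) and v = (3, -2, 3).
u·v = 35, |u|² = 113, |v|² = 22
cos θ = 35/√2486 ≈ 0.702
θ ≈ 45.41°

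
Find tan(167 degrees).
tan(167 degrees) = -0.2309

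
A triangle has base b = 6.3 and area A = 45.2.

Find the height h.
A = ½bh  →  h = 2A/b
h = 2·45.2/6.3 = 14.35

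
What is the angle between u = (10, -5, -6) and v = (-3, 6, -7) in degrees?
u·v = -18, |u|² = 161, |v|² = 94
cos θ = -18/√15134 ≈ -0.1463
θ ≈ 98.41°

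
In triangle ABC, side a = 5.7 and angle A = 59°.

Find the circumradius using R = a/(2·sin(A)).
R = a/(2·sin(A)) = 5.7/(2·sin(59°))
R = 5.7/(2·0.857167) = 5.7/1.714335 = 3.325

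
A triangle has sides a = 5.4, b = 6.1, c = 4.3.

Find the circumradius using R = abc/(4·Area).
s = (a+b+c)/2 = 7.9
Area = √(s(s-a)(s-b)(s-c)) = √(7.9·2.5·1.8·3.6) = 11.3128
R = abc/(4·Area) = (5.4·6.1·4.3)/(4·11.3128) = 141.642/45.2512 = 3.13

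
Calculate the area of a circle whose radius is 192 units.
Area = pi * r²
Area = pi * 192²
Area = pi * 36864
Area = 115811.67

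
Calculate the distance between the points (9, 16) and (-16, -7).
Using the distance formula: d = sqrt((x₂-x₁)² + (y₂-y₁)²)
dx = (-16) - 9 = -25
dy = (-7) - 16 = -23
d = sqrt((-25)² + (-23)²) = sqrt(625 + 529) = sqrt(1154) = 33.97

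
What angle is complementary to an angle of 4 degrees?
Complementary angles sum to 90 degrees.
Other angle = 90 - 4
Other angle = 86 degrees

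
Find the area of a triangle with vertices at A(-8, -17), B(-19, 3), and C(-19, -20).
Using the coordinate formula: Area = (1/2)|x₁(y₂-y₃) + x₂(y₃-y₁) + x₃(y₁-y₂)|
Area = (1/2)|(-8)(3-(-20)) + (-19)((-20)-(-17)) + (-19)((-17)-3)|
Area = (1/2)|(-8)*23 + (-19)*(-3) + (-19)*(-20)|
Area = (1/2)|(-184) + 57 + 380|
Area = (1/2)*253 = 126.50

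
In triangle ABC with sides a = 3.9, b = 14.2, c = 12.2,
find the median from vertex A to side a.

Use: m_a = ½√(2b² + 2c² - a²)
m_a = ½√(2·14.2² + 2·12.2² - 3.9²)
m_a = ½√(403.28 + 297.68 - 15.21) = ½√685.75 = 13.09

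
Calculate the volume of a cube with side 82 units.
Volume = s³
Volume = 82³
Volume = 551368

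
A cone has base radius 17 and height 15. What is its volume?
Volume = (1/3) * pi * r² * h
Volume = (1/3) * pi * 17² * 15
Volume = (1/3) * pi * 289 * 15
Volume = (1/3) * pi * 4335
Volume = 4539.60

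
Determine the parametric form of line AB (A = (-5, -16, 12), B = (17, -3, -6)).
Direction vector d = B - A = (22, 13, -18)
x = -5 + 22t, y = -16 + 13t, z = 12 - 18t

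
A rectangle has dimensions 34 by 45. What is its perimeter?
Perimeter = 2 * (length + width)
Perimeter = 2 * (34 + 45)
Perimeter = 2 * 79
Perimeter = 158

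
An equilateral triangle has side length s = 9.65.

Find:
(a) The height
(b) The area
(a) Height h = s·√3/2 = 9.65·√3/2 = 8.357
(b) Area = (√3/4)·s² = (√3/4)·9.65² = (√3/4)·93.1225 = 40.32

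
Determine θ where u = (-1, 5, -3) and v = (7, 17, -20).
u·v = 138, |u|² = 35, |v|² = 738
cos θ = 138/√25830 ≈ 0.8587
θ ≈ 30.83°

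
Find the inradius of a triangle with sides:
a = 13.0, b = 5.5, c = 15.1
s = (a+b+c)/2 = (13.0+5.5+15.1)/2 = 16.8
Area = √(s(s-a)(s-b)(s-c)) = √(16.8·3.8·11.3·1.7) = 35.0195
r = Area/s = 35.0195/16.8 = 2.084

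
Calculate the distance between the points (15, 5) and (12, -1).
Using the distance formula: d = sqrt((x₂-x₁)² + (y₂-y₁)²)
dx = 12 - 15 = -3
dy = (-1) - 5 = -6
d = sqrt((-3)² + (-6)²) = sqrt(9 + 36) = sqrt(45) = 6.71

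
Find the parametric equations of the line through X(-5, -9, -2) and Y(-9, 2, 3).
Direction vector d = Y - X = (-4, 11, 5)
x = -5 - 4t, y = -9 + 11t, z = -2 + 5t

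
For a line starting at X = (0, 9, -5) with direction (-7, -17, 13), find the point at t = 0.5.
P(0.5) = (0 + (-7)(0.5), 9 + (-17)(0.5), -5 + 13(0.5)) = (-3.5, 0.5, 1.5)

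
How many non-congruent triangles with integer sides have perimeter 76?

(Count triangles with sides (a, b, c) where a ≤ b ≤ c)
With a ≤ b ≤ c and a + b + c = 76, the triangle inequality a + b > c gives c < 76/2, so c ≤ 37.
Iterate a from 1 to ⌊p/3⌋ = 25; for each a, b ranges from a to ⌊(p−a)/2⌋ with c = p − a − b, keeping only c ≥ b.
Triples: (2, 37, 37), (3, 36, 37), (4, 35, 37), …
Count = 120 triangles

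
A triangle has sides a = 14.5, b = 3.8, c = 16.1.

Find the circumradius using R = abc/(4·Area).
s = (a+b+c)/2 = 17.2
Area = √(s(s-a)(s-b)(s-c)) = √(17.2·2.7·13.4·1.1) = 26.1634
R = abc/(4·Area) = (14.5·3.8·16.1)/(4·26.1634) = 887.11/104.6536 = 8.477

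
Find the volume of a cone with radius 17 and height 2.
Volume = (1/3) * pi * r² * h
Volume = (1/3) * pi * 17² * 2
Volume = (1/3) * pi * 289 * 2
Volume = (1/3) * pi * 578
Volume = 605.28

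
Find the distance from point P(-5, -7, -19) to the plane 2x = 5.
d = |2(-5) + 0(-7) + 0(-19) - (5)| / √(2² + 0² + 0²) = 15/√4 = 7.5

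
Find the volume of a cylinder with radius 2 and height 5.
Volume = pi * r² * h
Volume = pi * 2² * 5
Volume = pi * 4 * 5
Volume = pi * 20
Volume = 62.83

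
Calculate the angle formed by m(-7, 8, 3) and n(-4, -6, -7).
m·n = -41, |m|² = 122, |n|² = 101
cos θ = -41/√12322 ≈ -0.3694
θ ≈ 111.7°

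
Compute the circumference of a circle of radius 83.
Circumference = 2 * pi * r
Circumference = 2 * pi * 83
Circumference = 521.50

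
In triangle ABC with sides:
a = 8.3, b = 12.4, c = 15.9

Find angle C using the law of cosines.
cos(C) = (a² + b² - c²)/(2ab)
cos(C) = (8.3² + 12.4² - 15.9²)/(2·8.3·12.4) = -30.16/205.84 = -0.146522
C = arccos(-0.146522) = 98.43°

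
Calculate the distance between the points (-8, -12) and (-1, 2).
Using the distance formula: d = sqrt((x₂-x₁)² + (y₂-y₁)²)
dx = (-1) - (-8) = 7
dy = 2 - (-12) = 14
d = sqrt(7² + 14²) = sqrt(49 + 196) = sqrt(245) = 15.65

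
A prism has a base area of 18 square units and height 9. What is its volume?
Volume = base area * height
Volume = 18 * 9
Volume = 162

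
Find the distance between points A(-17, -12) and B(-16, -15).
Using the distance formula: d = sqrt((x₂-x₁)² + (y₂-y₁)²)
dx = (-16) - (-17) = 1
dy = (-15) - (-12) = -3
d = sqrt(1² + (-3)²) = sqrt(1 + 9) = sqrt(10) = 3.16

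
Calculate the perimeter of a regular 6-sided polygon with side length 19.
Perimeter = number of sides * side length
Perimeter = 6 * 19
Perimeter = 114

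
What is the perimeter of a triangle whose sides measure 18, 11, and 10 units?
Perimeter = sum of all sides
Perimeter = 18 + 11 + 10
Perimeter = 39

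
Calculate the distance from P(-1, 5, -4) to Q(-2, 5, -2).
d = √[(-1)² + (0)² + (2)²] = √5 = 2.236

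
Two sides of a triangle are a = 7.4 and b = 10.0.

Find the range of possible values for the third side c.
By the triangle inequality: |a - b| < c < a + b
|7.4 - 10.0| < c < 7.4 + 10.0
2.6 < c < 17.4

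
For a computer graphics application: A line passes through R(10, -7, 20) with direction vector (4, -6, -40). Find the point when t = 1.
P(1) = (10 + 4(1), -7 + (-6)(1), 20 + (-40)(1)) = (14, -13, -20)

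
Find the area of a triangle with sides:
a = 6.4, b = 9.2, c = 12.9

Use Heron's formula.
s = (a+b+c)/2 = (6.4+9.2+12.9)/2 = 14.25
A = √(s(s-a)(s-b)(s-c)) = √(14.25·7.85·5.05·1.35)
A = √762.623 = 27.62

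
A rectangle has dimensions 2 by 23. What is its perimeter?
Perimeter = 2 * (length + width)
Perimeter = 2 * (2 + 23)
Perimeter = 2 * 25
Perimeter = 50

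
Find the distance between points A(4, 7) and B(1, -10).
Using the distance formula: d = sqrt((x₂-x₁)² + (y₂-y₁)²)
dx = 1 - 4 = -3
dy = (-10) - 7 = -17
d = sqrt((-3)² + (-17)²) = sqrt(9 + 289) = sqrt(298) = 17.26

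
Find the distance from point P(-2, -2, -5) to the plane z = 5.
d = |0(-2) + 0(-2) + 1(-5) - (5)| / √(0² + 0² + 1²) = 10/√1 = 10.0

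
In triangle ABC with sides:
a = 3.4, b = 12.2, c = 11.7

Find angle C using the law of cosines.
cos(C) = (a² + b² - c²)/(2ab)
cos(C) = (3.4² + 12.2² - 11.7²)/(2·3.4·12.2) = 23.51/82.96 = 0.283390
C = arccos(0.283390) = 73.54°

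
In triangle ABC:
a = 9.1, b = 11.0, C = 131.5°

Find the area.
Using A = ½ab·sin(C):
A = ½·9.1·11.0·sin(131.5°) = ½·100.1·0.748956 = 37.49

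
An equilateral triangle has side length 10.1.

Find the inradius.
For an equilateral triangle, r = s/(2√3) where s is the side.
r = 10.1/(2√3) = 10.1/3.464102 = 2.916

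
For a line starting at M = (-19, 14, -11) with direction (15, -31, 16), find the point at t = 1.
P(1) = (-19 + 15(1), 14 + (-31)(1), -11 + 16(1)) = (-4, -17, 5)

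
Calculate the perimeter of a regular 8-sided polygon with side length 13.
Perimeter = number of sides * side length
Perimeter = 8 * 13
Perimeter = 104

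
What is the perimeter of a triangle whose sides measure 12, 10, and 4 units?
Perimeter = sum of all sides
Perimeter = 12 + 10 + 4
Perimeter = 26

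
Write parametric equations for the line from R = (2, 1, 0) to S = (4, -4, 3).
Direction vector d = S - R = (2, -5, 3)
x = 2 + 2t, y = 1 - 5t, z = 0 + 3t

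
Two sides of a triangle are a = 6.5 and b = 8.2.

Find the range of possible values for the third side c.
By the triangle inequality: |a - b| < c < a + b
|6.5 - 8.2| < c < 6.5 + 8.2
1.7 < c < 14.7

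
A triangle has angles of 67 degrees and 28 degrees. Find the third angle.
Sum of angles in a triangle = 180 degrees
Third angle = 180 - 67 - 28
Third angle = 85 degrees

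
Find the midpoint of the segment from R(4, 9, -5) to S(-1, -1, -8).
Midpoint = ((4-1)/2, (9-1)/2, (-5-8)/2) = (1.5, 4, -6.5)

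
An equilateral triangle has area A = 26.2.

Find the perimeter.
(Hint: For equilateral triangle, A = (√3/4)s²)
A = (√3/4)s²  →  s² = 4A/√3 = 4·26.2/√3 = 60.5063
s = 7.77858
Perimeter = 3s = 23.34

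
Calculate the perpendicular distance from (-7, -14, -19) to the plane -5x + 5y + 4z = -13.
d = |(-5)(-7) + 5(-14) + 4(-19) - (-13)| / √((-5)² + 5² + 4²) = 98/√66 = 12.06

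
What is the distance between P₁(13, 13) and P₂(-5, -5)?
Using the distance formula: d = sqrt((x₂-x₁)² + (y₂-y₁)²)
dx = (-5) - 13 = -18
dy = (-5) - 13 = -18
d = sqrt((-18)² + (-18)²) = sqrt(324 + 324) = sqrt(648) = 25.46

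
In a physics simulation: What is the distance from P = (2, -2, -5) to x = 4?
d = |1(2) + 0(-2) + 0(-5) - (4)| / √(1² + 0² + 0²) = 2/√1 = 2.0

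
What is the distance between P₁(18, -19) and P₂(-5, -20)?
Using the distance formula: d = sqrt((x₂-x₁)² + (y₂-y₁)²)
dx = (-5) - 18 = -23
dy = (-20) - (-19) = -1
d = sqrt((-23)² + (-1)²) = sqrt(529 + 1) = sqrt(530) = 23.02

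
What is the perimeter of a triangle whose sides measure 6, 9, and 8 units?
Perimeter = sum of all sides
Perimeter = 6 + 9 + 8
Perimeter = 23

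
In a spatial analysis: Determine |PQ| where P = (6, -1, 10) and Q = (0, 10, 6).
d = √[(-6)² + (11)² + (-4)²] = √173 = 13.15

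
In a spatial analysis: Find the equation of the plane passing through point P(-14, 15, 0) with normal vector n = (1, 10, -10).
d = n·P = (1)(-14) + (10)(15) + (-10)(0) = 136
Plane: x + 10y - 10z = 136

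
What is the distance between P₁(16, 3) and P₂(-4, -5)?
Using the distance formula: d = sqrt((x₂-x₁)² + (y₂-y₁)²)
dx = (-4) - 16 = -20
dy = (-5) - 3 = -8
d = sqrt((-20)² + (-8)²) = sqrt(400 + 64) = sqrt(464) = 21.54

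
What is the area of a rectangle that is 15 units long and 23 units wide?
Area = length * width
Area = 15 * 23
Area = 345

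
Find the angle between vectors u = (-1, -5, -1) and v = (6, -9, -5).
u·v = 44, |u|² = 27, |v|² = 142
cos θ = 44/√3834 ≈ 0.7106
θ ≈ 44.72°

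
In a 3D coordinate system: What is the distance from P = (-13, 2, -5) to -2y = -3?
d = |0(-13) + (-2)(2) + 0(-5) - (-3)| / √(0² + (-2)² + 0²) = 1/√4 = 0.5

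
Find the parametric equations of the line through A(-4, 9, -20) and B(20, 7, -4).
Direction vector d = B - A = (24, -2, 16)
x = -4 + 24t, y = 9 - 2t, z = -20 + 16t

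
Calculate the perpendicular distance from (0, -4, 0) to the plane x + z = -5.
d = |1(0) + 0(-4) + 1(0) - (-5)| / √(1² + 0² + 1²) = 5/√2 = 3.536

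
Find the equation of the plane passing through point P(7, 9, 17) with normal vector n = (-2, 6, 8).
d = n·P = (-2)(7) + (6)(9) + (8)(17) = 176
Plane: -2x + 6y + 8z = 176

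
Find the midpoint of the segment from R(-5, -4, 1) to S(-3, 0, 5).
Midpoint = ((-5-3)/2, (-4+0)/2, (1+5)/2) = (-4, -2, 3)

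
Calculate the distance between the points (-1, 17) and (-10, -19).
Using the distance formula: d = sqrt((x₂-x₁)² + (y₂-y₁)²)
dx = (-10) - (-1) = -9
dy = (-19) - 17 = -36
d = sqrt((-9)² + (-36)²) = sqrt(81 + 1296) = sqrt(1377) = 37.11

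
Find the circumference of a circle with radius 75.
Circumference = 2 * pi * r
Circumference = 2 * pi * 75
Circumference = 471.24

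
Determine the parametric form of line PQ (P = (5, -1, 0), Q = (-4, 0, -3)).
Direction vector d = Q - P = (-9, 1, -3)
x = 5 - 9t, y = -1 + t, z = 0 - 3t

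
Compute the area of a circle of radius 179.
Area = pi * r²
Area = pi * 179²
Area = pi * 32041
Area = 100659.77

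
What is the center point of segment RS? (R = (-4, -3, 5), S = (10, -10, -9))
Midpoint = ((-4+10)/2, (-3-10)/2, (5-9)/2) = (3, -6.5, -2)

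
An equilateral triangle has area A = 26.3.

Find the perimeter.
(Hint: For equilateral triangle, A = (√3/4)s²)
A = (√3/4)s²  →  s² = 4A/√3 = 4·26.3/√3 = 60.7372
s = 7.79341
Perimeter = 3s = 23.38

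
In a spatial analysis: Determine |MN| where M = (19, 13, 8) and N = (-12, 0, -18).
d = √[(-31)² + (-13)² + (-26)²] = √1806 = 42.5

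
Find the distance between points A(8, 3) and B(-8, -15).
Using the distance formula: d = sqrt((x₂-x₁)² + (y₂-y₁)²)
dx = (-8) - 8 = -16
dy = (-15) - 3 = -18
d = sqrt((-16)² + (-18)²) = sqrt(256 + 324) = sqrt(580) = 24.08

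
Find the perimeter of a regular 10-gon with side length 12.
Perimeter = number of sides * side length
Perimeter = 10 * 12
Perimeter = 120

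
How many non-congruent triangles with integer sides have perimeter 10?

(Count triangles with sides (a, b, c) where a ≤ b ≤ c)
With a ≤ b ≤ c and a + b + c = 10, the triangle inequality a + b > c gives c < 10/2, so c ≤ 4.
Iterate a from 1 to ⌊p/3⌋ = 3; for each a, b ranges from a to ⌊(p−a)/2⌋ with c = p − a − b, keeping only c ≥ b.
Triples: (2, 4, 4), (3, 3, 4)
Count = 2 triangles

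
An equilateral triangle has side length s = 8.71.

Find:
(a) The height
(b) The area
(a) Height h = s·√3/2 = 8.71·√3/2 = 7.543
(b) Area = (√3/4)·s² = (√3/4)·8.71² = (√3/4)·75.8641 = 32.85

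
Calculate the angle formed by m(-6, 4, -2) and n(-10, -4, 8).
m·n = 28, |m|² = 56, |n|² = 180
cos θ = 28/√10080 ≈ 0.2789
θ ≈ 73.81°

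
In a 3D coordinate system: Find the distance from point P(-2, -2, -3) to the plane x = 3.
d = |1(-2) + 0(-2) + 0(-3) - (3)| / √(1² + 0² + 0²) = 5/√1 = 5.0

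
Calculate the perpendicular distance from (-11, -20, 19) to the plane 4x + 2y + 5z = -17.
d = |4(-11) + 2(-20) + 5(19) - (-17)| / √(4² + 2² + 5²) = 28/√45 = 4.174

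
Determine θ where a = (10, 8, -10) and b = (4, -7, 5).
a·b = -66, |a|² = 264, |b|² = 90
cos θ = -66/√23760 ≈ -0.4282
θ ≈ 115.4°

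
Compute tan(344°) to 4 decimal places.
tan(344 degrees) = -0.2867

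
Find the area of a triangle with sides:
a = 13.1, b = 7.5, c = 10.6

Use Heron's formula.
s = (a+b+c)/2 = (13.1+7.5+10.6)/2 = 15.6
A = √(s(s-a)(s-b)(s-c)) = √(15.6·2.5·8.1·5)
A = √1579.5 = 39.74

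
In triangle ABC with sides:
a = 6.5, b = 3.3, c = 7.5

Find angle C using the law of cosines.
cos(C) = (a² + b² - c²)/(2ab)
cos(C) = (6.5² + 3.3² - 7.5²)/(2·6.5·3.3) = -3.11/42.9 = -0.072494
C = arccos(-0.072494) = 94.16°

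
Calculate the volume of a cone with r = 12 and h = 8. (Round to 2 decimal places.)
Volume = (1/3) * pi * r² * h
Volume = (1/3) * pi * 12² * 8
Volume = (1/3) * pi * 144 * 8
Volume = (1/3) * pi * 1152
Volume = 1206.37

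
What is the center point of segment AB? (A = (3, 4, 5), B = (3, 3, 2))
Midpoint = ((3+3)/2, (4+3)/2, (5+2)/2) = (3, 3.5, 3.5)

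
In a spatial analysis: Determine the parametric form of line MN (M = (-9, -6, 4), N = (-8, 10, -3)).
Direction vector d = N - M = (1, 16, -7)
x = -9 + t, y = -6 + 16t, z = 4 - 7t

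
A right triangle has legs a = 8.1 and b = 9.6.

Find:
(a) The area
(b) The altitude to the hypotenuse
(a) Area = ½ab = ½·8.1·9.6 = 38.88
(b) Hypotenuse c = √(8.1² + 9.6²) = √157.77 = 12.5607
    Area = ½·c·h_c  →  h_c = 2·Area/c = 2·38.88/12.5607 = 6.191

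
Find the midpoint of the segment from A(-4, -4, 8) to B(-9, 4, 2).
Midpoint = ((-4-9)/2, (-4+4)/2, (8+2)/2) = (-6.5, 0, 5)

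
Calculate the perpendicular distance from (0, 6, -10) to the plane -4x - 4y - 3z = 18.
d = |(-4)(0) + (-4)(6) + (-3)(-10) - (18)| / √((-4)² + (-4)² + (-3)²) = 12/√41 = 1.874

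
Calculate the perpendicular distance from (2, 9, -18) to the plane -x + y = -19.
d = |(-1)(2) + 1(9) + 0(-18) - (-19)| / √((-1)² + 1² + 0²) = 26/√2 = 18.38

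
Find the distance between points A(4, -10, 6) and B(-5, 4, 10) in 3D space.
d = √[(-9)² + (14)² + (4)²] = √293 = 17.12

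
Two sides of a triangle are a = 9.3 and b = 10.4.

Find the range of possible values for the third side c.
By the triangle inequality: |a - b| < c < a + b
|9.3 - 10.4| < c < 9.3 + 10.4
1.1 < c < 19.7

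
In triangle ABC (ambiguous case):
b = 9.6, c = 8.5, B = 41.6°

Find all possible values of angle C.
sin(C)/c = sin(B)/b  →  sin(C) = c·sin(B)/b = 8.5·sin(41.6°)/9.6 = 0.587851
C₁ = arcsin(0.587851) = 36°,  C₂ = 180° - C₁ = 144°
Check C₂: A = 180° - 41.6° - 144° = -5.6° ≤ 0, rejected
C = 36° (one solution)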